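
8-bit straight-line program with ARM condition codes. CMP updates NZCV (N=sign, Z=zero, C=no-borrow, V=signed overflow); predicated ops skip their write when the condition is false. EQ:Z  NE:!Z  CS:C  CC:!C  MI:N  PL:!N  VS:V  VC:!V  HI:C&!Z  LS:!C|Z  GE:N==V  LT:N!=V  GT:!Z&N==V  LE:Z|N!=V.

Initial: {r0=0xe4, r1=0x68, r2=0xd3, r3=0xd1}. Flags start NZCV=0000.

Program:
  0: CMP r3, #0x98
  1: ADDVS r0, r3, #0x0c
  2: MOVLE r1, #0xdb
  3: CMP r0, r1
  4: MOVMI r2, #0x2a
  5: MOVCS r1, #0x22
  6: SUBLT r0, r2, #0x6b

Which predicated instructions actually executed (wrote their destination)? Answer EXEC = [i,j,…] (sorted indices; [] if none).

EXEC = [5,6]

[0] flags=0010 → (cmp)
[1] flags=0010 VS?F → skip
[2] flags=0010 LE?F → skip
[3] flags=0011 → (cmp)
[4] flags=0011 MI?F → skip
[5] flags=0011 CS?T → r1=0x22
[6] flags=0011 LT?T → r0=0x68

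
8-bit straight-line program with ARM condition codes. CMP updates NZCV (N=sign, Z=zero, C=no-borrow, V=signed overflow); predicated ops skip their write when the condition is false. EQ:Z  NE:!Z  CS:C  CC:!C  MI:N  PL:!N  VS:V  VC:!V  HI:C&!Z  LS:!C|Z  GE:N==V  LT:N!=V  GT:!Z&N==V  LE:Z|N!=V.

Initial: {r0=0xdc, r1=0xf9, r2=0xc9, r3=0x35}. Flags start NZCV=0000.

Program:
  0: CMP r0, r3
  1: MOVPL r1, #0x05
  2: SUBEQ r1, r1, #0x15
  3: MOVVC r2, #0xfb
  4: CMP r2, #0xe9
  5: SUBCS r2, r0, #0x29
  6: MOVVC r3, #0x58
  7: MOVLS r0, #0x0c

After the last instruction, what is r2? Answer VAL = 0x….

0: ✓ CMP  NZCV=1010
1: · MOVPL
2: · SUBEQ
3: ✓ MOVVC  r2←0xfb
4: ✓ CMP  NZCV=0010
5: ✓ SUBCS  r2←0xb3
6: ✓ MOVVC  r3←0x58
7: · MOVLS

VAL = 0xb3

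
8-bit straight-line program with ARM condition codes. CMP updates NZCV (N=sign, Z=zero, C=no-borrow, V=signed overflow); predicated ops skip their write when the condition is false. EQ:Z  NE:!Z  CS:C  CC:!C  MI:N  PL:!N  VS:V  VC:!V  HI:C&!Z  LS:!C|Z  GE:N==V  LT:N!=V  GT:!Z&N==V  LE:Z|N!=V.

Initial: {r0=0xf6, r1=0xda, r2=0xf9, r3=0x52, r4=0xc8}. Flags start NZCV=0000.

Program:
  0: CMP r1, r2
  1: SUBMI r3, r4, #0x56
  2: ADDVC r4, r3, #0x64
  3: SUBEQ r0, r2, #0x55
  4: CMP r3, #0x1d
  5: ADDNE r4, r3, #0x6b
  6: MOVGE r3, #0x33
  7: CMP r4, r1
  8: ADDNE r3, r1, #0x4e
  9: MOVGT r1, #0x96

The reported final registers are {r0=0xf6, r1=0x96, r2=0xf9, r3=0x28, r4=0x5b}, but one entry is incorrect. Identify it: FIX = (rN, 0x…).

FIX = (r4, 0xdd)

[0] flags=1000 → (cmp)
[1] flags=1000 MI?T → r3=0x72
[2] flags=1000 VC?T → r4=0xd6
[3] flags=1000 EQ?F → skip
[4] flags=0010 → (cmp)
[5] flags=0010 NE?T → r4=0xdd
[6] flags=0010 GE?T → r3=0x33
[7] flags=0010 → (cmp)
[8] flags=0010 NE?T → r3=0x28
[9] flags=0010 GT?T → r1=0x96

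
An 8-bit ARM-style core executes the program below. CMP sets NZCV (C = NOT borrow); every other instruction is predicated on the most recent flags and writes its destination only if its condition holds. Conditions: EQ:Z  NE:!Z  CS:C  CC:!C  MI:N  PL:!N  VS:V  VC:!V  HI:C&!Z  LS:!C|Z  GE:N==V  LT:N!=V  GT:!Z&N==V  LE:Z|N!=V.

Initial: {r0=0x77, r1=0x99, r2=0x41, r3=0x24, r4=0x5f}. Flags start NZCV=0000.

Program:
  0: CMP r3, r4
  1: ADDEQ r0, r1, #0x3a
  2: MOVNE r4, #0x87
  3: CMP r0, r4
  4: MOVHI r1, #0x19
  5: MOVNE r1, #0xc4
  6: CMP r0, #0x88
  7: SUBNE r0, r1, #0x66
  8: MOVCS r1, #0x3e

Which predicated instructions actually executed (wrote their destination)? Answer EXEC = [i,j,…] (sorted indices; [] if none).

EXEC = [2,5,7]

[0] flags=1000 → (cmp)
[1] flags=1000 EQ?F → skip
[2] flags=1000 NE?T → r4=0x87
[3] flags=1001 → (cmp)
[4] flags=1001 HI?F → skip
[5] flags=1001 NE?T → r1=0xc4
[6] flags=1001 → (cmp)
[7] flags=1001 NE?T → r0=0x5e
[8] flags=1001 CS?F → skip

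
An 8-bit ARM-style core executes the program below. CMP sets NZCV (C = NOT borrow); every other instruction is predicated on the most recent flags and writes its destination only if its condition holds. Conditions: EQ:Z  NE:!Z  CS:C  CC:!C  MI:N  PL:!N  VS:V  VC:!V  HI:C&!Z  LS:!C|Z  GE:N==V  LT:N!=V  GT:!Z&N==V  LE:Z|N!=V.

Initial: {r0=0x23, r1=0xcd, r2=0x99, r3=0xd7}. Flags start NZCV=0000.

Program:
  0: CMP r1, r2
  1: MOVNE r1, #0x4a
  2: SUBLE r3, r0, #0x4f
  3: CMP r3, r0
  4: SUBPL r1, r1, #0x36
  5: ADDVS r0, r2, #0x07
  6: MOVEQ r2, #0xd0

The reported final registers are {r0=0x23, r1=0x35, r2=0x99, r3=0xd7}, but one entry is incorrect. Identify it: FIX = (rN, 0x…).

FIX = (r1, 0x4a)

0: ✓ CMP  NZCV=0010
1: ✓ MOVNE  r1←0x4a
2: · SUBLE
3: ✓ CMP  NZCV=1010
4: · SUBPL
5: · ADDVS
6: · MOVEQ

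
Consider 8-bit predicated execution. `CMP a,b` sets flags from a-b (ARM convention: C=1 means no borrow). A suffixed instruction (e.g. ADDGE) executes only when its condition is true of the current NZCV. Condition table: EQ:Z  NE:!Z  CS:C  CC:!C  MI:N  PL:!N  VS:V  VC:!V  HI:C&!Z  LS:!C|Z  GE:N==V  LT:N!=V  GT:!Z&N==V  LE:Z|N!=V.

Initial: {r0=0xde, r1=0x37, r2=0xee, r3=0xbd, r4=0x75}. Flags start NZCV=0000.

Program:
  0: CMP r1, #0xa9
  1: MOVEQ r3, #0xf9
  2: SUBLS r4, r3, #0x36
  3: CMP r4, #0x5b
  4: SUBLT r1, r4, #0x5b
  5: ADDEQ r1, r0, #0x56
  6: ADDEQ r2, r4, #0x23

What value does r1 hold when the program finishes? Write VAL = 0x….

[0] flags=1001 → (cmp)
[1] flags=1001 EQ?F → skip
[2] flags=1001 LS?T → r4=0x87
[3] flags=0011 → (cmp)
[4] flags=0011 LT?T → r1=0x2c
[5] flags=0011 EQ?F → skip
[6] flags=0011 EQ?F → skip

VAL = 0x2c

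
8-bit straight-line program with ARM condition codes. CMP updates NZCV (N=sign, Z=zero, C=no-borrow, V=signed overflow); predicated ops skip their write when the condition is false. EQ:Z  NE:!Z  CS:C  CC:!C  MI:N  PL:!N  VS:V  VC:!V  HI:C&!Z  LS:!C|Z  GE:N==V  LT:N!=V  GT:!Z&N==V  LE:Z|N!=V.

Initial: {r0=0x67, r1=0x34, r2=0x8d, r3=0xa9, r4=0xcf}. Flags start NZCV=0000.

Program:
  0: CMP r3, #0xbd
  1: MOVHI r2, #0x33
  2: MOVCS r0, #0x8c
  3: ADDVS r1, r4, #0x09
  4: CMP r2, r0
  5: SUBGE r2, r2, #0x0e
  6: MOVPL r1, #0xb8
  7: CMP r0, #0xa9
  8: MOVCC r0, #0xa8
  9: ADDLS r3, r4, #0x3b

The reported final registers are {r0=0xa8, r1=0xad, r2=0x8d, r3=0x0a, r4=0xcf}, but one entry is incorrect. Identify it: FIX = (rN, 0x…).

0: ✓ CMP  NZCV=1000
1: · MOVHI
2: · MOVCS
3: · ADDVS
4: ✓ CMP  NZCV=0011
5: · SUBGE
6: ✓ MOVPL  r1←0xb8
7: ✓ CMP  NZCV=1001
8: ✓ MOVCC  r0←0xa8
9: ✓ ADDLS  r3←0x0a

FIX = (r1, 0xb8)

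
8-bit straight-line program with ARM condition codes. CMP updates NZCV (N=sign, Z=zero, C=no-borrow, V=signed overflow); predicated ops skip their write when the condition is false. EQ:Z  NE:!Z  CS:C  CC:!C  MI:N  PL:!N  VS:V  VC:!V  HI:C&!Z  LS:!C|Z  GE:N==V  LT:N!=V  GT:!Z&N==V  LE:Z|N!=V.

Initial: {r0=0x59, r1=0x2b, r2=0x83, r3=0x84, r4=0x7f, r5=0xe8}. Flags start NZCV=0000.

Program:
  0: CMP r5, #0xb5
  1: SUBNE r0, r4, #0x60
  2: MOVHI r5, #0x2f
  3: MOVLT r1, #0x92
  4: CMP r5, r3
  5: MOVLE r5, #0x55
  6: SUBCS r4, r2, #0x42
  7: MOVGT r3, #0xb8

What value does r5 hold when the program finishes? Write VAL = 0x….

VAL = 0x2f

0: ✓ CMP  NZCV=0010
1: ✓ SUBNE  r0←0x1f
2: ✓ MOVHI  r5←0x2f
3: · MOVLT
4: ✓ CMP  NZCV=1001
5: · MOVLE
6: · SUBCS
7: ✓ MOVGT  r3←0xb8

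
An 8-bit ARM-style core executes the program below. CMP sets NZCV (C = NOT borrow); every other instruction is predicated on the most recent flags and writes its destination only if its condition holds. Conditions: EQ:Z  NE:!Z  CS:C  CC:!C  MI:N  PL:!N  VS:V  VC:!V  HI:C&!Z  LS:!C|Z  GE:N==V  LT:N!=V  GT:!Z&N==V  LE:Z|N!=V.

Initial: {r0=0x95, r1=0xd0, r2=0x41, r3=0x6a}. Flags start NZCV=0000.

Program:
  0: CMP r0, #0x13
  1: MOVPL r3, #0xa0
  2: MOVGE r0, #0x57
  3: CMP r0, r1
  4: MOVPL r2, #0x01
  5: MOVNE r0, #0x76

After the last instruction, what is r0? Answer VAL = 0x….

VAL = 0x76

0: ✓ CMP  NZCV=1010
1: · MOVPL
2: · MOVGE
3: ✓ CMP  NZCV=1000
4: · MOVPL
5: ✓ MOVNE  r0←0x76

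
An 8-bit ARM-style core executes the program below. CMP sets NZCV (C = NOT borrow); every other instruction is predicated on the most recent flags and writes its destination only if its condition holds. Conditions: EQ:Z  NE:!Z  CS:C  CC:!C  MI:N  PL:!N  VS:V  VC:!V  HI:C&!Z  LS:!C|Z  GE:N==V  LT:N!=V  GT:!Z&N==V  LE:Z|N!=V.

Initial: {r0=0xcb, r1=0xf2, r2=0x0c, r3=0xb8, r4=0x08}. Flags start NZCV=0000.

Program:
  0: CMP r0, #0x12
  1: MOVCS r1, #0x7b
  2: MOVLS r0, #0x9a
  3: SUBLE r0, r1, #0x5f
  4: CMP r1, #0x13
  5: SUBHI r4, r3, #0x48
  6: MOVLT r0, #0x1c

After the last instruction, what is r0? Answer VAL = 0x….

VAL = 0x1c

[0] flags=1010 → (cmp)
[1] flags=1010 CS?T → r1=0x7b
[2] flags=1010 LS?F → skip
[3] flags=1010 LE?T → r0=0x1c
[4] flags=0010 → (cmp)
[5] flags=0010 HI?T → r4=0x70
[6] flags=0010 LT?F → skip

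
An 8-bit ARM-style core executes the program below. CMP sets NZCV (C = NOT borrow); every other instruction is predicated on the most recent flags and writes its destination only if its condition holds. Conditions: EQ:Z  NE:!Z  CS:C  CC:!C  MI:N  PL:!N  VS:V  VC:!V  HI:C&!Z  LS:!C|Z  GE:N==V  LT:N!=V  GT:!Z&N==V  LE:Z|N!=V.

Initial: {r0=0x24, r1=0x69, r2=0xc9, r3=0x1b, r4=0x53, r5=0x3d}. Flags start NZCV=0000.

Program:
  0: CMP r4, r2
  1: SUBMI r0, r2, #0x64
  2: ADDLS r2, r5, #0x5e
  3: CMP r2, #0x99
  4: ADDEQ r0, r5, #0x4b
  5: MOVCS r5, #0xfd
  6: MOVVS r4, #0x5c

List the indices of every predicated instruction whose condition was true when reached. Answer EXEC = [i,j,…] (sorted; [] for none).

0: ✓ CMP  NZCV=1001
1: ✓ SUBMI  r0←0x65
2: ✓ ADDLS  r2←0x9b
3: ✓ CMP  NZCV=0010
4: · ADDEQ
5: ✓ MOVCS  r5←0xfd
6: · MOVVS

EXEC = [1,2,5]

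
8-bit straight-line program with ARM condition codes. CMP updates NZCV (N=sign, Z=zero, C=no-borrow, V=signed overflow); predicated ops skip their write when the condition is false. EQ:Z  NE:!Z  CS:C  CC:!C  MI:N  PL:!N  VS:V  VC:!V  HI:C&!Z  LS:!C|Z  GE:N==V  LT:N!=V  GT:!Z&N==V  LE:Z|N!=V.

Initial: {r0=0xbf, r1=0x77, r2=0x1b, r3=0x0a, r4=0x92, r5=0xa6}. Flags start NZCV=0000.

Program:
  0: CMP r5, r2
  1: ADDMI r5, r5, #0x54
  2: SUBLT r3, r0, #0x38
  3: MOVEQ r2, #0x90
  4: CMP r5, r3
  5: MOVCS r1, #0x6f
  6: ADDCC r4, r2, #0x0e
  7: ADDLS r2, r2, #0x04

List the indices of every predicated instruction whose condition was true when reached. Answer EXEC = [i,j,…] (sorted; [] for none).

EXEC = [1,2,5]

0: ✓ CMP  NZCV=1010
1: ✓ ADDMI  r5←0xfa
2: ✓ SUBLT  r3←0x87
3: · MOVEQ
4: ✓ CMP  NZCV=0010
5: ✓ MOVCS  r1←0x6f
6: · ADDCC
7: · ADDLS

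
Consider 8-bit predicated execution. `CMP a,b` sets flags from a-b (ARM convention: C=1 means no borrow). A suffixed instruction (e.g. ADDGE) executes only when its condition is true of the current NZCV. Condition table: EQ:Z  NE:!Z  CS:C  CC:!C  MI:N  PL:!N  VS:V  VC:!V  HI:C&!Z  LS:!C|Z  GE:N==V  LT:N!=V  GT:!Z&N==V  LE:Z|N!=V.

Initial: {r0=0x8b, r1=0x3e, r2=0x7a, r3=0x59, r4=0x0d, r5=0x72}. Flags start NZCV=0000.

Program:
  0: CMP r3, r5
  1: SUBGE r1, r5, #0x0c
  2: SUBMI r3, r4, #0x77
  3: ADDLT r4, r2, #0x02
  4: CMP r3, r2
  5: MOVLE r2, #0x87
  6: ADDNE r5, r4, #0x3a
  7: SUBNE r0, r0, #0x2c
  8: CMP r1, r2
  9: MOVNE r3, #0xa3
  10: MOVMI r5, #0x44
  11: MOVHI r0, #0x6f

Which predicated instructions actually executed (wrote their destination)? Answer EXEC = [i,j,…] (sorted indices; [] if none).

0: ✓ CMP  NZCV=1000
1: · SUBGE
2: ✓ SUBMI  r3←0x96
3: ✓ ADDLT  r4←0x7c
4: ✓ CMP  NZCV=0011
5: ✓ MOVLE  r2←0x87
6: ✓ ADDNE  r5←0xb6
7: ✓ SUBNE  r0←0x5f
8: ✓ CMP  NZCV=1001
9: ✓ MOVNE  r3←0xa3
10: ✓ MOVMI  r5←0x44
11: · MOVHI

EXEC = [2,3,5,6,7,9,10]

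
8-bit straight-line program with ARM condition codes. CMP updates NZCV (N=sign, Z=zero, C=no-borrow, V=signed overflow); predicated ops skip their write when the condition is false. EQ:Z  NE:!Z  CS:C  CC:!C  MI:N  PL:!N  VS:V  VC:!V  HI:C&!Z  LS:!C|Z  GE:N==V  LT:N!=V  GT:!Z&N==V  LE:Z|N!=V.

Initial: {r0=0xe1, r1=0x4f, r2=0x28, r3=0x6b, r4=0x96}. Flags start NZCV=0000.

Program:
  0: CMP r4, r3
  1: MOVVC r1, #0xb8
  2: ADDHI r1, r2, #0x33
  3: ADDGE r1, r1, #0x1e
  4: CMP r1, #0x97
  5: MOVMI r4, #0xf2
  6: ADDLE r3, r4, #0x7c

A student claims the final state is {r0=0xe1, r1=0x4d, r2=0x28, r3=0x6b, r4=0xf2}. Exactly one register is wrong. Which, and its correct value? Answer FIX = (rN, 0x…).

0: ✓ CMP  NZCV=0011
1: · MOVVC
2: ✓ ADDHI  r1←0x5b
3: · ADDGE
4: ✓ CMP  NZCV=1001
5: ✓ MOVMI  r4←0xf2
6: · ADDLE

FIX = (r1, 0x5b)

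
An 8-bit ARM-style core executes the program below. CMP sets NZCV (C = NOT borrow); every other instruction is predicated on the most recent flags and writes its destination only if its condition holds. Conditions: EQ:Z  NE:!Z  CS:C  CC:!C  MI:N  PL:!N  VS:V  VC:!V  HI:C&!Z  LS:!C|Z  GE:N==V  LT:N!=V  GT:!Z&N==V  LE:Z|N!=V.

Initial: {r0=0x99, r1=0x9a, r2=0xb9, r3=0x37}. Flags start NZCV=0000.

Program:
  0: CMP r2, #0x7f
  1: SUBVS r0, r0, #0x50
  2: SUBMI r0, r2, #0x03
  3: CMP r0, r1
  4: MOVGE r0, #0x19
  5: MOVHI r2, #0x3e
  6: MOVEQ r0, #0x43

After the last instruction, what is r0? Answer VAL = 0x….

0: ✓ CMP  NZCV=0011
1: ✓ SUBVS  r0←0x49
2: · SUBMI
3: ✓ CMP  NZCV=1001
4: ✓ MOVGE  r0←0x19
5: · MOVHI
6: · MOVEQ

VAL = 0x19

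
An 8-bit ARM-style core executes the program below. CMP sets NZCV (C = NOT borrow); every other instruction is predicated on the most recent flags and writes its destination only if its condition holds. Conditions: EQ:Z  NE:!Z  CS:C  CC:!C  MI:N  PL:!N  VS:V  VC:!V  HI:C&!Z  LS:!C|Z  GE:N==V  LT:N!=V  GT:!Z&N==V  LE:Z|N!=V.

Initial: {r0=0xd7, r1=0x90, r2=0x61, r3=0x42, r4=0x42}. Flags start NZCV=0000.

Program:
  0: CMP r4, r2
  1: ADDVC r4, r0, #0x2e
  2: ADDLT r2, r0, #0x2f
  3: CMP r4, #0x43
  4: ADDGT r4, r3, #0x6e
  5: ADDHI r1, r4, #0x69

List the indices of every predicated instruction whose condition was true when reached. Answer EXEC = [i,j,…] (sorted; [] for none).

[0] flags=1000 → (cmp)
[1] flags=1000 VC?T → r4=0x05
[2] flags=1000 LT?T → r2=0x06
[3] flags=1000 → (cmp)
[4] flags=1000 GT?F → skip
[5] flags=1000 HI?F → skip

EXEC = [1,2]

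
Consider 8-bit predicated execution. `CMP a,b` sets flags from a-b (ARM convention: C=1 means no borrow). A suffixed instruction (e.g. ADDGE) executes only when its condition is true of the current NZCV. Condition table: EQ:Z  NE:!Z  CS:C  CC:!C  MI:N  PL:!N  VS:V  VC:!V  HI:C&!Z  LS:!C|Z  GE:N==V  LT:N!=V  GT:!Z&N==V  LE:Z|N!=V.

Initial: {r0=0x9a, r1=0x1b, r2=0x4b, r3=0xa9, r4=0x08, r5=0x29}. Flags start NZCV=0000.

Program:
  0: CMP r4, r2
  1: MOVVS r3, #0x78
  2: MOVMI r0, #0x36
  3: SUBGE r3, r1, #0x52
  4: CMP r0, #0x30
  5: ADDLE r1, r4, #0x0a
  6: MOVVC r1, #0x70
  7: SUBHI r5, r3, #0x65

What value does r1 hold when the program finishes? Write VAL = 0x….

VAL = 0x70

[0] flags=1000 → (cmp)
[1] flags=1000 VS?F → skip
[2] flags=1000 MI?T → r0=0x36
[3] flags=1000 GE?F → skip
[4] flags=0010 → (cmp)
[5] flags=0010 LE?F → skip
[6] flags=0010 VC?T → r1=0x70
[7] flags=0010 HI?T → r5=0x44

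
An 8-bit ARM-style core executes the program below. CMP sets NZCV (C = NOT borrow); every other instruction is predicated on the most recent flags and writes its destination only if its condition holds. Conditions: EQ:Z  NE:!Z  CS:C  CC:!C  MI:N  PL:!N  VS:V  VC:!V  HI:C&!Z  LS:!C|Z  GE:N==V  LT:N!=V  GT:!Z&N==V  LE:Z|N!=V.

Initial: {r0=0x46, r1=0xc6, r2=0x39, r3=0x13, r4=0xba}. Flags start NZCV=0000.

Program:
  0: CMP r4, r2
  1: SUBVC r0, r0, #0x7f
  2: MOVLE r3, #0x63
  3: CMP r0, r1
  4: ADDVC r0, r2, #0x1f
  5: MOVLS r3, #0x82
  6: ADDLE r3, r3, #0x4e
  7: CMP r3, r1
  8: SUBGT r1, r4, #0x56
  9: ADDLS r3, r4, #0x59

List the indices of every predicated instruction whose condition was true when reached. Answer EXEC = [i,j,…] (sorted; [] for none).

[0] flags=1010 → (cmp)
[1] flags=1010 VC?T → r0=0xc7
[2] flags=1010 LE?T → r3=0x63
[3] flags=0010 → (cmp)
[4] flags=0010 VC?T → r0=0x58
[5] flags=0010 LS?F → skip
[6] flags=0010 LE?F → skip
[7] flags=1001 → (cmp)
[8] flags=1001 GT?T → r1=0x64
[9] flags=1001 LS?T → r3=0x13

EXEC = [1,2,4,8,9]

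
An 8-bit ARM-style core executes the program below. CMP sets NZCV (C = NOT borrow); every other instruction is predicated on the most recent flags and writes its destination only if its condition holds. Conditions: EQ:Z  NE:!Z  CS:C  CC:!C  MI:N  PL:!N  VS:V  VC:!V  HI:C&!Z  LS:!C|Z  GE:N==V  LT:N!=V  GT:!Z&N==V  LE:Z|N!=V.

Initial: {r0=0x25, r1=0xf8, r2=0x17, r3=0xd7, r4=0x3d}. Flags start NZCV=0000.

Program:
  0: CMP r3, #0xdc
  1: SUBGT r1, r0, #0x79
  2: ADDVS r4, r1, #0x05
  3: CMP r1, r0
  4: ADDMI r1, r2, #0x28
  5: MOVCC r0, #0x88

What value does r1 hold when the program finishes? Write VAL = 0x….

[0] flags=1000 → (cmp)
[1] flags=1000 GT?F → skip
[2] flags=1000 VS?F → skip
[3] flags=1010 → (cmp)
[4] flags=1010 MI?T → r1=0x3f
[5] flags=1010 CC?F → skip

VAL = 0x3f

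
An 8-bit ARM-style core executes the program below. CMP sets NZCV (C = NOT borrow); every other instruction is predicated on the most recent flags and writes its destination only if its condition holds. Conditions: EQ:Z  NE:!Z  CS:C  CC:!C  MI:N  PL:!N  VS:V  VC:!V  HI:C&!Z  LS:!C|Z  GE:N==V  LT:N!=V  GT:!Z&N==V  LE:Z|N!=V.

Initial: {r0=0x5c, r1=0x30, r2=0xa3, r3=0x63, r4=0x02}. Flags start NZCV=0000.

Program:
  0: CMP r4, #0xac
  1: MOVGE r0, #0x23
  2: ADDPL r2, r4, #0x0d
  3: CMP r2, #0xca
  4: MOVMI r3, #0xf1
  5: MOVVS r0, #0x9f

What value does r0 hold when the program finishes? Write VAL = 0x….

[0] flags=0000 → (cmp)
[1] flags=0000 GE?T → r0=0x23
[2] flags=0000 PL?T → r2=0x0f
[3] flags=0000 → (cmp)
[4] flags=0000 MI?F → skip
[5] flags=0000 VS?F → skip

VAL = 0x23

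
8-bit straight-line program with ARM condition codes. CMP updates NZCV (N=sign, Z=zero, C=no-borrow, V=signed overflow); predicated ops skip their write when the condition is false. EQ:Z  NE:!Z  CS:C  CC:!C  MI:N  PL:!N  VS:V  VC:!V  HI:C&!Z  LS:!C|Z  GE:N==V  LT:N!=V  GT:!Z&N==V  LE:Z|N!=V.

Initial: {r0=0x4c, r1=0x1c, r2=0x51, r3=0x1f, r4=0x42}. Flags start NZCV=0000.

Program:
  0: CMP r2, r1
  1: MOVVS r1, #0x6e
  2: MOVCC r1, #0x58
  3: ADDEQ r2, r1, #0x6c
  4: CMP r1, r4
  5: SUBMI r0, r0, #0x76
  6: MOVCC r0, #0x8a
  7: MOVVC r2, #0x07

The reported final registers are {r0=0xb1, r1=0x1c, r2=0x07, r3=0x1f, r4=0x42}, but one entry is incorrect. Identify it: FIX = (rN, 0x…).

[0] flags=0010 → (cmp)
[1] flags=0010 VS?F → skip
[2] flags=0010 CC?F → skip
[3] flags=0010 EQ?F → skip
[4] flags=1000 → (cmp)
[5] flags=1000 MI?T → r0=0xd6
[6] flags=1000 CC?T → r0=0x8a
[7] flags=1000 VC?T → r2=0x07

FIX = (r0, 0x8a)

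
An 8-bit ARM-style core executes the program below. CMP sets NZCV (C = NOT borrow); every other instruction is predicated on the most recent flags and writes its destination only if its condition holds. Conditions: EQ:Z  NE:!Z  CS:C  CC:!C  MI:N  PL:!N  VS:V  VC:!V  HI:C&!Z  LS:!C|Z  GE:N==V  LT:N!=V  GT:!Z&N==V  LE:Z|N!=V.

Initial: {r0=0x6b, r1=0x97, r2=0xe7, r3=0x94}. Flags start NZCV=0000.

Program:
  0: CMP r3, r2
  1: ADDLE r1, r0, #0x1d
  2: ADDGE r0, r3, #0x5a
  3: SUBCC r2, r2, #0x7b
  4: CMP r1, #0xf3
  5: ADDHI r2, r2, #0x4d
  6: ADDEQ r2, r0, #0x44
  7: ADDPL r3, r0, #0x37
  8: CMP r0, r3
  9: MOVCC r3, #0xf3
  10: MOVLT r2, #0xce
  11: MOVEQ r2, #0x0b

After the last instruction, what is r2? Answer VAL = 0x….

VAL = 0x6c

0: ✓ CMP  NZCV=1000
1: ✓ ADDLE  r1←0x88
2: · ADDGE
3: ✓ SUBCC  r2←0x6c
4: ✓ CMP  NZCV=1000
5: · ADDHI
6: · ADDEQ
7: · ADDPL
8: ✓ CMP  NZCV=1001
9: ✓ MOVCC  r3←0xf3
10: · MOVLT
11: · MOVEQ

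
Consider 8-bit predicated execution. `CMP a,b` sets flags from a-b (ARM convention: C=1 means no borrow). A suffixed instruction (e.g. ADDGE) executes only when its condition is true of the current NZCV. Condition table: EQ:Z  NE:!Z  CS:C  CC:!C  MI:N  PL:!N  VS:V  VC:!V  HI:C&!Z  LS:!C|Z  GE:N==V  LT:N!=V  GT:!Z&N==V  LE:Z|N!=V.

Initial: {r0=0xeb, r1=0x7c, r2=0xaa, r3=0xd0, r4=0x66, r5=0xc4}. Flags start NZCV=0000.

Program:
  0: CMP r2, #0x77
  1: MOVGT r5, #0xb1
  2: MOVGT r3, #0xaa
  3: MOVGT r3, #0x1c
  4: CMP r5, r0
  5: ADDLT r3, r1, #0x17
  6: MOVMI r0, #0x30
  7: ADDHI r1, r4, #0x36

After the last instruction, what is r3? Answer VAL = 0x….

[0] flags=0011 → (cmp)
[1] flags=0011 GT?F → skip
[2] flags=0011 GT?F → skip
[3] flags=0011 GT?F → skip
[4] flags=1000 → (cmp)
[5] flags=1000 LT?T → r3=0x93
[6] flags=1000 MI?T → r0=0x30
[7] flags=1000 HI?F → skip

VAL = 0x93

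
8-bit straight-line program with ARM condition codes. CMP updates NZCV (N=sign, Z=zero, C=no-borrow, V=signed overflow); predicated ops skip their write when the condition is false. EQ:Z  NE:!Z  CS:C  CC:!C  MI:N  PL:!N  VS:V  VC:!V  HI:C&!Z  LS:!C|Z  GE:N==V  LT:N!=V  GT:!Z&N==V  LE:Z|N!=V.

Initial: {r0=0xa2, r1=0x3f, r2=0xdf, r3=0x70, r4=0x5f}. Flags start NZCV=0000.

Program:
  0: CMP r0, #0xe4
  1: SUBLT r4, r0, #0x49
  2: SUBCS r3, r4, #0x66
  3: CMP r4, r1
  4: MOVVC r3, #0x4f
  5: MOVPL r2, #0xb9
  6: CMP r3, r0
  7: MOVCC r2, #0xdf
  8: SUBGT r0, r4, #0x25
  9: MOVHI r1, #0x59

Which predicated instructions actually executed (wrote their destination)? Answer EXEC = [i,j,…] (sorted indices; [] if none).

EXEC = [1,4,5,7,8]

0: ✓ CMP  NZCV=1000
1: ✓ SUBLT  r4←0x59
2: · SUBCS
3: ✓ CMP  NZCV=0010
4: ✓ MOVVC  r3←0x4f
5: ✓ MOVPL  r2←0xb9
6: ✓ CMP  NZCV=1001
7: ✓ MOVCC  r2←0xdf
8: ✓ SUBGT  r0←0x34
9: · MOVHI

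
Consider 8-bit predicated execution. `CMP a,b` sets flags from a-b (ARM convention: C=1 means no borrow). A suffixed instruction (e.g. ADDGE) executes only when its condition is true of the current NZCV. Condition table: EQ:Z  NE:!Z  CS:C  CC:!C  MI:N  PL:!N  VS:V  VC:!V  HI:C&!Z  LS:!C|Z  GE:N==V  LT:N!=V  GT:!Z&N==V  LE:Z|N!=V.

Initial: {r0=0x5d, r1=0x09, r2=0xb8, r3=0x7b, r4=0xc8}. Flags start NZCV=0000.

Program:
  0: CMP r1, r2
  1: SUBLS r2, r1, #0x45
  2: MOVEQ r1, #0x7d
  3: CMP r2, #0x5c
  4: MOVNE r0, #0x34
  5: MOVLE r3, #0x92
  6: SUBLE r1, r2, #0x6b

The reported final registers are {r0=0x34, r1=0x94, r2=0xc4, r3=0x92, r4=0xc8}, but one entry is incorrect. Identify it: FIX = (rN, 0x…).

FIX = (r1, 0x59)

[0] flags=0000 → (cmp)
[1] flags=0000 LS?T → r2=0xc4
[2] flags=0000 EQ?F → skip
[3] flags=0011 → (cmp)
[4] flags=0011 NE?T → r0=0x34
[5] flags=0011 LE?T → r3=0x92
[6] flags=0011 LE?T → r1=0x59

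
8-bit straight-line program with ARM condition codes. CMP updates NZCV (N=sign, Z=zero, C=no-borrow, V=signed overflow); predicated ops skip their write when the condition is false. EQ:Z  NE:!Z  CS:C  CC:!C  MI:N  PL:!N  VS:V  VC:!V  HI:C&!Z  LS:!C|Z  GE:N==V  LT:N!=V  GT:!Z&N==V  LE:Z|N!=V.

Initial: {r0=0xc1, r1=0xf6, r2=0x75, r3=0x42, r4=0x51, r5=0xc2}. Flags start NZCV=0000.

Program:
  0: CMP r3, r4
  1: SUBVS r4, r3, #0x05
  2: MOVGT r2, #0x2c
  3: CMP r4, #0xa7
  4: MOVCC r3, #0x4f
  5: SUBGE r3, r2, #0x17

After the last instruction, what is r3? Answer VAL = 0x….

[0] flags=1000 → (cmp)
[1] flags=1000 VS?F → skip
[2] flags=1000 GT?F → skip
[3] flags=1001 → (cmp)
[4] flags=1001 CC?T → r3=0x4f
[5] flags=1001 GE?T → r3=0x5e

VAL = 0x5e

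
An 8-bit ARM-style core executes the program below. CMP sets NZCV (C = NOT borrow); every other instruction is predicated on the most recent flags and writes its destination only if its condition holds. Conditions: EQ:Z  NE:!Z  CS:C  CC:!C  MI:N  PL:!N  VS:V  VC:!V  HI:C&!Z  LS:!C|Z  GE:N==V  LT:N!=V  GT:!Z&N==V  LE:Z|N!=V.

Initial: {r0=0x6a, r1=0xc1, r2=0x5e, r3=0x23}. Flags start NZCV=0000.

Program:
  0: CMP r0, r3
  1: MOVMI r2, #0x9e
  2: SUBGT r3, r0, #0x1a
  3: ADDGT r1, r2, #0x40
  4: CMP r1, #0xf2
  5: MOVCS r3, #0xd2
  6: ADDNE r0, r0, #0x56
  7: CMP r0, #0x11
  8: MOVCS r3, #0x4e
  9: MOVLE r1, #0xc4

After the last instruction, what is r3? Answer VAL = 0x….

VAL = 0x4e

0: ✓ CMP  NZCV=0010
1: · MOVMI
2: ✓ SUBGT  r3←0x50
3: ✓ ADDGT  r1←0x9e
4: ✓ CMP  NZCV=1000
5: · MOVCS
6: ✓ ADDNE  r0←0xc0
7: ✓ CMP  NZCV=1010
8: ✓ MOVCS  r3←0x4e
9: ✓ MOVLE  r1←0xc4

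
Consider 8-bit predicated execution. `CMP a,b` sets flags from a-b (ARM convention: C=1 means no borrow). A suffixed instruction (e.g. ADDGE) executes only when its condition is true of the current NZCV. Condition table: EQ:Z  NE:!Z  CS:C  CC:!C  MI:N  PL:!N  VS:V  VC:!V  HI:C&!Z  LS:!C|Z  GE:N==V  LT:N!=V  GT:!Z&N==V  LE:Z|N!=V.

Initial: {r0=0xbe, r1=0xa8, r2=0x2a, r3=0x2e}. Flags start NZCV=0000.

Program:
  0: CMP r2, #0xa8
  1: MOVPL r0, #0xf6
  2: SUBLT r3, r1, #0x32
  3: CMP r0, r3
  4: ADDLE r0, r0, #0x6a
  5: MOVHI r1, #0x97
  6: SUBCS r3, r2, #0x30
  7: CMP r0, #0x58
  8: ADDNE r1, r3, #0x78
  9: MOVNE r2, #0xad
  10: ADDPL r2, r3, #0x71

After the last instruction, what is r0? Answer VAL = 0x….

0: ✓ CMP  NZCV=1001
1: · MOVPL
2: · SUBLT
3: ✓ CMP  NZCV=1010
4: ✓ ADDLE  r0←0x28
5: ✓ MOVHI  r1←0x97
6: ✓ SUBCS  r3←0xfa
7: ✓ CMP  NZCV=1000
8: ✓ ADDNE  r1←0x72
9: ✓ MOVNE  r2←0xad
10: · ADDPL

VAL = 0x28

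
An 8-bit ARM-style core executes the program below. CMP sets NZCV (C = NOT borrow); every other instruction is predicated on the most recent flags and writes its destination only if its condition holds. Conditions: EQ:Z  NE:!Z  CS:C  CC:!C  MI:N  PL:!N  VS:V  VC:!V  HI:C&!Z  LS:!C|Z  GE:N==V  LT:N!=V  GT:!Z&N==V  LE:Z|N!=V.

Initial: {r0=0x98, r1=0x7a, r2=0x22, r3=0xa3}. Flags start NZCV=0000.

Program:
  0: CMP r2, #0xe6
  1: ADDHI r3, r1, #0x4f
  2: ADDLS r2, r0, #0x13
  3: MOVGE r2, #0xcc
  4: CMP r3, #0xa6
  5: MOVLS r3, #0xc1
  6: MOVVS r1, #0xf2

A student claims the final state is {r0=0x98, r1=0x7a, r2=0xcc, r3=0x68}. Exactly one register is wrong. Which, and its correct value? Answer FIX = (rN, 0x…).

FIX = (r3, 0xc1)

[0] flags=0000 → (cmp)
[1] flags=0000 HI?F → skip
[2] flags=0000 LS?T → r2=0xab
[3] flags=0000 GE?T → r2=0xcc
[4] flags=1000 → (cmp)
[5] flags=1000 LS?T → r3=0xc1
[6] flags=1000 VS?F → skip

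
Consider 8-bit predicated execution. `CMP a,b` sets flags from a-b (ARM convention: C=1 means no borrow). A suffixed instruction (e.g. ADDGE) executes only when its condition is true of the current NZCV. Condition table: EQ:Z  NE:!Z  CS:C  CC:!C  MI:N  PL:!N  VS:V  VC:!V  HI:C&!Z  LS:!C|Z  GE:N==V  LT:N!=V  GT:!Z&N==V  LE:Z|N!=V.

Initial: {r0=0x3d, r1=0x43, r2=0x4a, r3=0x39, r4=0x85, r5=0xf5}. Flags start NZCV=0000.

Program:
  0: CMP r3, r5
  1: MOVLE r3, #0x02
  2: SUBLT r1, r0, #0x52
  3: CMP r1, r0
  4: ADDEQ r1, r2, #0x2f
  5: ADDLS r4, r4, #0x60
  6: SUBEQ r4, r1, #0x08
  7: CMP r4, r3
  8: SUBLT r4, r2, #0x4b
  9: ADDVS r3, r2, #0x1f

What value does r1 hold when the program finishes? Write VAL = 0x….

VAL = 0x43

[0] flags=0000 → (cmp)
[1] flags=0000 LE?F → skip
[2] flags=0000 LT?F → skip
[3] flags=0010 → (cmp)
[4] flags=0010 EQ?F → skip
[5] flags=0010 LS?F → skip
[6] flags=0010 EQ?F → skip
[7] flags=0011 → (cmp)
[8] flags=0011 LT?T → r4=0xff
[9] flags=0011 VS?T → r3=0x69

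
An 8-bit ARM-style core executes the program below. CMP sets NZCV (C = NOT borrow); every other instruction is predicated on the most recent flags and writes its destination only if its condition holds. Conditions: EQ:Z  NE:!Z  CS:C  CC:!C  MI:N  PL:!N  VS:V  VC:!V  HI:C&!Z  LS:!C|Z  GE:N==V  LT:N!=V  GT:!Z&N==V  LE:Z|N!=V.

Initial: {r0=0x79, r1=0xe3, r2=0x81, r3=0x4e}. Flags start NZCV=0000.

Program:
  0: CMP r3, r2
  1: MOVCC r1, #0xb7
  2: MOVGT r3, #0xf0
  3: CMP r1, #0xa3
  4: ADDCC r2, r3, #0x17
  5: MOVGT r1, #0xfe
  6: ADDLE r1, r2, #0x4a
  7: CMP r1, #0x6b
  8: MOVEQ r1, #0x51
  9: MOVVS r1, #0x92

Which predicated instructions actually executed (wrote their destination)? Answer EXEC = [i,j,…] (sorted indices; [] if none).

[0] flags=1001 → (cmp)
[1] flags=1001 CC?T → r1=0xb7
[2] flags=1001 GT?T → r3=0xf0
[3] flags=0010 → (cmp)
[4] flags=0010 CC?F → skip
[5] flags=0010 GT?T → r1=0xfe
[6] flags=0010 LE?F → skip
[7] flags=1010 → (cmp)
[8] flags=1010 EQ?F → skip
[9] flags=1010 VS?F → skip

EXEC = [1,2,5]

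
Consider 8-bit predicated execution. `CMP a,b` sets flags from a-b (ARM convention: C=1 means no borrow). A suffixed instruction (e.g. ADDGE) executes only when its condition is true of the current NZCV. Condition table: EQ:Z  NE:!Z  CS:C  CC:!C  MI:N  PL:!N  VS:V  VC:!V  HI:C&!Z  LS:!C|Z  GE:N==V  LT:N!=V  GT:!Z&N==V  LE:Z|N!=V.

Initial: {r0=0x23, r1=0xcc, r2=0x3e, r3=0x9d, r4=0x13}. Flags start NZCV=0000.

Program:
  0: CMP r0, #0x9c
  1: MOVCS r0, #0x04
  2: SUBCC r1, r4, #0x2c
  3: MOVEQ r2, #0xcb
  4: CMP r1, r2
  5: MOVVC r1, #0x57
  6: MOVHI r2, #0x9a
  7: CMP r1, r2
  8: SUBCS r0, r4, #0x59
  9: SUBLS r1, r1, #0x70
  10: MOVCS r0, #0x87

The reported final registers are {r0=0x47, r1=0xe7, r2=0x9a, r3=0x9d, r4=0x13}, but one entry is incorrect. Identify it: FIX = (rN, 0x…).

0: ✓ CMP  NZCV=1001
1: · MOVCS
2: ✓ SUBCC  r1←0xe7
3: · MOVEQ
4: ✓ CMP  NZCV=1010
5: ✓ MOVVC  r1←0x57
6: ✓ MOVHI  r2←0x9a
7: ✓ CMP  NZCV=1001
8: · SUBCS
9: ✓ SUBLS  r1←0xe7
10: · MOVCS

FIX = (r0, 0x23)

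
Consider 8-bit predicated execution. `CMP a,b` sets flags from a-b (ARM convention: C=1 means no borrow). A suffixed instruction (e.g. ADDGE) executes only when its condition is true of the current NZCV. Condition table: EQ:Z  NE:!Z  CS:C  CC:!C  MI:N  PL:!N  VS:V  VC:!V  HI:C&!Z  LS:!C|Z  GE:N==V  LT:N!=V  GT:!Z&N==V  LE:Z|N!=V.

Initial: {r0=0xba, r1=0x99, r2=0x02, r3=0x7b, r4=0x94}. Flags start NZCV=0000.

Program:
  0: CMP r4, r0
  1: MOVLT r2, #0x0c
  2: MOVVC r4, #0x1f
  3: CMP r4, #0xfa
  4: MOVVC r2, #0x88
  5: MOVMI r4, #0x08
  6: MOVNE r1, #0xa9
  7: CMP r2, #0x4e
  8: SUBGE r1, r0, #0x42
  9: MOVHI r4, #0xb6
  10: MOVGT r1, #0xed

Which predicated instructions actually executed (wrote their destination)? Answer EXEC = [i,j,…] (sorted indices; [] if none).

0: ✓ CMP  NZCV=1000
1: ✓ MOVLT  r2←0x0c
2: ✓ MOVVC  r4←0x1f
3: ✓ CMP  NZCV=0000
4: ✓ MOVVC  r2←0x88
5: · MOVMI
6: ✓ MOVNE  r1←0xa9
7: ✓ CMP  NZCV=0011
8: · SUBGE
9: ✓ MOVHI  r4←0xb6
10: · MOVGT

EXEC = [1,2,4,6,9]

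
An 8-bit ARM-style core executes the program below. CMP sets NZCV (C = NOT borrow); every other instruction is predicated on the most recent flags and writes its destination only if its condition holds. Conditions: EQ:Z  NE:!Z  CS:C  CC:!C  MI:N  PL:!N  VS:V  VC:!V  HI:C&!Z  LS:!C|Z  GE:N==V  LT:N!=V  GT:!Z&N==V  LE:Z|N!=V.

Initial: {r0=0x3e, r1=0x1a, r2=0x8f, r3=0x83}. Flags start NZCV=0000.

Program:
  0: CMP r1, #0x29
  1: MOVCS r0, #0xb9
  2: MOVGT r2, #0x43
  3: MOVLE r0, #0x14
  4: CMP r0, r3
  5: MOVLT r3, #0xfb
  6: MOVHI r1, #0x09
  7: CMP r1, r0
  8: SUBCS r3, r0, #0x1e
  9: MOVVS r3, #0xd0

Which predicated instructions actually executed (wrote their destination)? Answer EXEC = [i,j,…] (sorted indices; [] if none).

0: ✓ CMP  NZCV=1000
1: · MOVCS
2: · MOVGT
3: ✓ MOVLE  r0←0x14
4: ✓ CMP  NZCV=1001
5: · MOVLT
6: · MOVHI
7: ✓ CMP  NZCV=0010
8: ✓ SUBCS  r3←0xf6
9: · MOVVS

EXEC = [3,8]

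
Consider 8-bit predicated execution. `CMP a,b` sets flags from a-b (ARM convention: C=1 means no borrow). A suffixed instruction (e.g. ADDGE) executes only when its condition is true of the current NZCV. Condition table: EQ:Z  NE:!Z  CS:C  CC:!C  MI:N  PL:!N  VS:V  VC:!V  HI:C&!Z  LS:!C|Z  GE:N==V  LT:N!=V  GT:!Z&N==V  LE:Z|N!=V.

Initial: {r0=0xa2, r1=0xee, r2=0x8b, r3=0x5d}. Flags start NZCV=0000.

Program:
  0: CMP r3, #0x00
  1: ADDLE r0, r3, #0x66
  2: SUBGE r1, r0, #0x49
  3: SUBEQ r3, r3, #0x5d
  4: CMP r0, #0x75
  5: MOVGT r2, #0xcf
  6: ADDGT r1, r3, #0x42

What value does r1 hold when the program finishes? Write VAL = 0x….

VAL = 0x59

[0] flags=0010 → (cmp)
[1] flags=0010 LE?F → skip
[2] flags=0010 GE?T → r1=0x59
[3] flags=0010 EQ?F → skip
[4] flags=0011 → (cmp)
[5] flags=0011 GT?F → skip
[6] flags=0011 GT?F → skip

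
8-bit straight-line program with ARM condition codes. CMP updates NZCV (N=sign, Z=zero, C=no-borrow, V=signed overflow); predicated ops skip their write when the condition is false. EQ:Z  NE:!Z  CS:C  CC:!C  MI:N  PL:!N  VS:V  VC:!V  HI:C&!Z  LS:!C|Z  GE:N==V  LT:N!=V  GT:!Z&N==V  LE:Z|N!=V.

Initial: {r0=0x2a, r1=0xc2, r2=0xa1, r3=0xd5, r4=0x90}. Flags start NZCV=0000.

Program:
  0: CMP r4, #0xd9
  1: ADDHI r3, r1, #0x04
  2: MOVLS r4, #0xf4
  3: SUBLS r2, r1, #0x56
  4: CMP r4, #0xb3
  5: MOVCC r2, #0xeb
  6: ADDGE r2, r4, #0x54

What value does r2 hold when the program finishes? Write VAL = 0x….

VAL = 0x48

0: ✓ CMP  NZCV=1000
1: · ADDHI
2: ✓ MOVLS  r4←0xf4
3: ✓ SUBLS  r2←0x6c
4: ✓ CMP  NZCV=0010
5: · MOVCC
6: ✓ ADDGE  r2←0x48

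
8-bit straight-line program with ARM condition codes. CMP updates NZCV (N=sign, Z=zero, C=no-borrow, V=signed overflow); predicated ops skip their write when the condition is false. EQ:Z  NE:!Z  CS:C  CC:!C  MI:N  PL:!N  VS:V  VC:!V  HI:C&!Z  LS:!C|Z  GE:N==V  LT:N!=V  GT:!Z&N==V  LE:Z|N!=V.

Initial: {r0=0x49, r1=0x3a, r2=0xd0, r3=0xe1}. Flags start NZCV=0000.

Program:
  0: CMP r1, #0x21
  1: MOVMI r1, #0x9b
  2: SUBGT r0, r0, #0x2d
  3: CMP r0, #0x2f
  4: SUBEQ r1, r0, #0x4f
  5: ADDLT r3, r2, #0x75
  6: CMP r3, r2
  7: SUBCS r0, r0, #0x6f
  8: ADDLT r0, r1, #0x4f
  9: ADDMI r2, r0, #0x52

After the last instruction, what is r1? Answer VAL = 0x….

[0] flags=0010 → (cmp)
[1] flags=0010 MI?F → skip
[2] flags=0010 GT?T → r0=0x1c
[3] flags=1000 → (cmp)
[4] flags=1000 EQ?F → skip
[5] flags=1000 LT?T → r3=0x45
[6] flags=0000 → (cmp)
[7] flags=0000 CS?F → skip
[8] flags=0000 LT?F → skip
[9] flags=0000 MI?F → skip

VAL = 0x3a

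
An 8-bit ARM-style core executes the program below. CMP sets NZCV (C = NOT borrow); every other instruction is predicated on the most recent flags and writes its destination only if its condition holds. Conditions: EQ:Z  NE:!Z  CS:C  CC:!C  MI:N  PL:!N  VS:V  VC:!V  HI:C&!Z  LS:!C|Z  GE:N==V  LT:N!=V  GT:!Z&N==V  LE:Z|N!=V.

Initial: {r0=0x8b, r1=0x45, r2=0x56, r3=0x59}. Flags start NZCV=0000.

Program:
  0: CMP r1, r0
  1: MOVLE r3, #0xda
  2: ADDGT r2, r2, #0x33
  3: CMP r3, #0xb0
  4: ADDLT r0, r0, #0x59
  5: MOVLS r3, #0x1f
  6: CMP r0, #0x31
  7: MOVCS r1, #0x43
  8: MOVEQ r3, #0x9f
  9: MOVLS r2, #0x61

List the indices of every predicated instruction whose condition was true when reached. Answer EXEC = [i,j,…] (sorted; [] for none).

0: ✓ CMP  NZCV=1001
1: · MOVLE
2: ✓ ADDGT  r2←0x89
3: ✓ CMP  NZCV=1001
4: · ADDLT
5: ✓ MOVLS  r3←0x1f
6: ✓ CMP  NZCV=0011
7: ✓ MOVCS  r1←0x43
8: · MOVEQ
9: · MOVLS

EXEC = [2,5,7]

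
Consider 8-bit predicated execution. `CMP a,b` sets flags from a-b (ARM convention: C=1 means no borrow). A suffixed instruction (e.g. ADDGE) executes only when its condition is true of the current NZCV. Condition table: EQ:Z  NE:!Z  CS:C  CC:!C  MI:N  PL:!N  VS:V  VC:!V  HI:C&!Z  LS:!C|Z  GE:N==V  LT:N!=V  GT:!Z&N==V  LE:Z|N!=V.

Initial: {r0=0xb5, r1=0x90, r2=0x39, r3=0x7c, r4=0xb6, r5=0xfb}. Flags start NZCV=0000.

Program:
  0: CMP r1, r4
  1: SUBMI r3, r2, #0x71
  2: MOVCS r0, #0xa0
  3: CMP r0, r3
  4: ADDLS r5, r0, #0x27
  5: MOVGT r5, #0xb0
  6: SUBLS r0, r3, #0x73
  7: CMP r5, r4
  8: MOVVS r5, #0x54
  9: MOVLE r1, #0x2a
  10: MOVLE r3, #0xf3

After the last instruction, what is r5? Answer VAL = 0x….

VAL = 0xdc

0: ✓ CMP  NZCV=1000
1: ✓ SUBMI  r3←0xc8
2: · MOVCS
3: ✓ CMP  NZCV=1000
4: ✓ ADDLS  r5←0xdc
5: · MOVGT
6: ✓ SUBLS  r0←0x55
7: ✓ CMP  NZCV=0010
8: · MOVVS
9: · MOVLE
10: · MOVLE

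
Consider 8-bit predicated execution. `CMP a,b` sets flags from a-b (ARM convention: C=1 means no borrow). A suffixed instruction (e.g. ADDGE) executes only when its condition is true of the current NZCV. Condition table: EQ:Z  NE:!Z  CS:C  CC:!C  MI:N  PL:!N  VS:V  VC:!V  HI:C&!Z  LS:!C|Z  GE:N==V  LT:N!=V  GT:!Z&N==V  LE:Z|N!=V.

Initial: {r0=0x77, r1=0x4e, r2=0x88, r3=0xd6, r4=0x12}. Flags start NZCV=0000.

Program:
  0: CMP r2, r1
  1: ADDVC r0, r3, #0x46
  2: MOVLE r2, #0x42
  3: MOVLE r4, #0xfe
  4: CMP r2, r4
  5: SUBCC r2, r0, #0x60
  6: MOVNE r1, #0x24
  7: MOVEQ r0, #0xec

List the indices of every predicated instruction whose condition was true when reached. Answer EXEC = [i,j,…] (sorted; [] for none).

EXEC = [2,3,5,6]

0: ✓ CMP  NZCV=0011
1: · ADDVC
2: ✓ MOVLE  r2←0x42
3: ✓ MOVLE  r4←0xfe
4: ✓ CMP  NZCV=0000
5: ✓ SUBCC  r2←0x17
6: ✓ MOVNE  r1←0x24
7: · MOVEQ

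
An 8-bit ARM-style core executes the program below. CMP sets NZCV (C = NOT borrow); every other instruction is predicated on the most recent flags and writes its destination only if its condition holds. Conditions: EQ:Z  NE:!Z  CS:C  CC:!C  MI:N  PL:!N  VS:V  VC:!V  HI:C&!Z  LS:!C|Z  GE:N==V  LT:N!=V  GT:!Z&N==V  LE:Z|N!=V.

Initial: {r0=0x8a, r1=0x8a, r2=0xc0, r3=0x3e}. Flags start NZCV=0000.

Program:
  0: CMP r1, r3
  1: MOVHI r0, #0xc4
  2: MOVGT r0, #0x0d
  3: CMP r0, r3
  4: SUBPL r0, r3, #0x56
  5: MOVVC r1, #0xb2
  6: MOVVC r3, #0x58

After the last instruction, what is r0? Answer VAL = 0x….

0: ✓ CMP  NZCV=0011
1: ✓ MOVHI  r0←0xc4
2: · MOVGT
3: ✓ CMP  NZCV=1010
4: · SUBPL
5: ✓ MOVVC  r1←0xb2
6: ✓ MOVVC  r3←0x58

VAL = 0xc4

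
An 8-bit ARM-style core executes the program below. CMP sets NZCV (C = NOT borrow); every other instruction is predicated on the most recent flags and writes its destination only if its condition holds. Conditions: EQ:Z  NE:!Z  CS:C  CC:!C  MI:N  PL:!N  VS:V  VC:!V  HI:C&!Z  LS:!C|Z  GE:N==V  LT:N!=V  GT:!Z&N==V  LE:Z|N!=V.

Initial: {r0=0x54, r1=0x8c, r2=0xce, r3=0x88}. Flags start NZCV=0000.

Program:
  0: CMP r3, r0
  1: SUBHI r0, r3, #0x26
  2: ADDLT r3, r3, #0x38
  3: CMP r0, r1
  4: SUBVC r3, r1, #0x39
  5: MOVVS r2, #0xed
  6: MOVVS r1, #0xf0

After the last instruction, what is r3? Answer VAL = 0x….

0: ✓ CMP  NZCV=0011
1: ✓ SUBHI  r0←0x62
2: ✓ ADDLT  r3←0xc0
3: ✓ CMP  NZCV=1001
4: · SUBVC
5: ✓ MOVVS  r2←0xed
6: ✓ MOVVS  r1←0xf0

VAL = 0xc0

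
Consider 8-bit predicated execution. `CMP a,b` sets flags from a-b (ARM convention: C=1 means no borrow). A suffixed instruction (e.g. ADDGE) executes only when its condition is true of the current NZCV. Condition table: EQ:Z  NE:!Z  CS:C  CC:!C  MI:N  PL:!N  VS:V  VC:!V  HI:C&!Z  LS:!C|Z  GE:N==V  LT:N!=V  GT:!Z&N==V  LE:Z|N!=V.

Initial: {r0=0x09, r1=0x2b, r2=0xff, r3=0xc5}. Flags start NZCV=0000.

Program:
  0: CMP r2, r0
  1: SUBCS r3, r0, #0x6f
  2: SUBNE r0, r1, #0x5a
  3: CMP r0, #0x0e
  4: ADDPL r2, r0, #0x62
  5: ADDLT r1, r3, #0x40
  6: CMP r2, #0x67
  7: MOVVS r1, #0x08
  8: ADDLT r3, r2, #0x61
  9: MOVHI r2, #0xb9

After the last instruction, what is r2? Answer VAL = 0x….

VAL = 0xb9

0: ✓ CMP  NZCV=1010
1: ✓ SUBCS  r3←0x9a
2: ✓ SUBNE  r0←0xd1
3: ✓ CMP  NZCV=1010
4: · ADDPL
5: ✓ ADDLT  r1←0xda
6: ✓ CMP  NZCV=1010
7: · MOVVS
8: ✓ ADDLT  r3←0x60
9: ✓ MOVHI  r2←0xb9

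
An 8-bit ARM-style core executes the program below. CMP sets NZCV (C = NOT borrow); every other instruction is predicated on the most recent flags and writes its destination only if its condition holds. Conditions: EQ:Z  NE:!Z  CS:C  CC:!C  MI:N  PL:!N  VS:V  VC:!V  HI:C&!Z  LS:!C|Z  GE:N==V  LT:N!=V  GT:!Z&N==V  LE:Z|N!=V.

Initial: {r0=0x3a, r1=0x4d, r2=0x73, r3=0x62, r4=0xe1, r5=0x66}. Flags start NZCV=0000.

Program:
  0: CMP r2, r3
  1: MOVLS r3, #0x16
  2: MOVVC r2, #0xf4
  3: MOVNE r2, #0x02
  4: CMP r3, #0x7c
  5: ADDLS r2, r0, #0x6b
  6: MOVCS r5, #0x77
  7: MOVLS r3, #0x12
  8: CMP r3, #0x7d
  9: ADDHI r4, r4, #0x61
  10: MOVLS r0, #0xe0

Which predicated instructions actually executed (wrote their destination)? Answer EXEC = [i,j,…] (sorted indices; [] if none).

EXEC = [2,3,5,7,10]

0: ✓ CMP  NZCV=0010
1: · MOVLS
2: ✓ MOVVC  r2←0xf4
3: ✓ MOVNE  r2←0x02
4: ✓ CMP  NZCV=1000
5: ✓ ADDLS  r2←0xa5
6: · MOVCS
7: ✓ MOVLS  r3←0x12
8: ✓ CMP  NZCV=1000
9: · ADDHI
10: ✓ MOVLS  r0←0xe0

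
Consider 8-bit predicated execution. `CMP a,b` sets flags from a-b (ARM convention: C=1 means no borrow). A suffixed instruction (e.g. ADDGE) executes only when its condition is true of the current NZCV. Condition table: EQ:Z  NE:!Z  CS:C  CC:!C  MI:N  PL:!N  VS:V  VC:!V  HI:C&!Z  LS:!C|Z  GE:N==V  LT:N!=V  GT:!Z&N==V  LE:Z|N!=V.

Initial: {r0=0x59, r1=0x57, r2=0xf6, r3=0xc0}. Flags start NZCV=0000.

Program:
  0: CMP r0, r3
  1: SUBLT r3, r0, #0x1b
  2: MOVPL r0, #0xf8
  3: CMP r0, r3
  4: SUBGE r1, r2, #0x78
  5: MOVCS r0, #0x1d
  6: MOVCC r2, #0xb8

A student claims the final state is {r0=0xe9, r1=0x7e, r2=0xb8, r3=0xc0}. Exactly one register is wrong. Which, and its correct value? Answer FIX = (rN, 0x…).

[0] flags=1001 → (cmp)
[1] flags=1001 LT?F → skip
[2] flags=1001 PL?F → skip
[3] flags=1001 → (cmp)
[4] flags=1001 GE?T → r1=0x7e
[5] flags=1001 CS?F → skip
[6] flags=1001 CC?T → r2=0xb8

FIX = (r0, 0x59)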